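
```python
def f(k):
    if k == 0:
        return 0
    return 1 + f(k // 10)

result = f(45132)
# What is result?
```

Count of digits of 45132: 5

Answer: 5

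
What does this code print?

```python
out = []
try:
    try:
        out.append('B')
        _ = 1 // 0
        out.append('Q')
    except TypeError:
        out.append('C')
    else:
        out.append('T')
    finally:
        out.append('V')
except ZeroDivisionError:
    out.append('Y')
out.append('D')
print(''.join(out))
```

Execution trace: 'B' (try body) → 'V' (finally) → 'Y' (outer except ZeroDivisionError) → 'D' (after the try/except). Output: BVYD

Answer: BVYD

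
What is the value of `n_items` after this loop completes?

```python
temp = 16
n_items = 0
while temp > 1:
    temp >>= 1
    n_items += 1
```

Count right shifts until 1
`n_items` takes the values: 0 → 1 → 2 → 3 → 4

Answer: 4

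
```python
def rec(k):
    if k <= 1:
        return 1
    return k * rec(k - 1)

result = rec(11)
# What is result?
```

rec(11) = 11 * 10 * 9 * 8 * 7 * 6 * 5 * 4 * 3 * 2 * 1 = 39916800

Answer: 39916800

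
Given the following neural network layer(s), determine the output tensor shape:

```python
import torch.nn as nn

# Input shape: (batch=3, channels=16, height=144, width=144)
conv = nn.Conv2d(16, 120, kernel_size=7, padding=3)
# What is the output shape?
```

Input: (3, 16, 144, 144) -> Output: (3, 120, 144, 144)

Answer: (3, 120, 144, 144)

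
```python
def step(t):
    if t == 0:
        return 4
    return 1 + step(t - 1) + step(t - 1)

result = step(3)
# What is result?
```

step(t) = 1 + 2·step(t-1), step(0)=4. Closed form: (4+1)·2^3 - 1 = 39.

Answer: 39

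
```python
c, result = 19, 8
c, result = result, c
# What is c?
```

Trace:
`c, result = 19, 8` → c = 19; result = 8
`c, result = result, c` → c = 8; result = 19
So c = 8

Answer: 8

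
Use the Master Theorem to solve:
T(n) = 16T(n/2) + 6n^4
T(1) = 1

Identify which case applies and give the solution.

a=16, b=2, f(n)=6n^4. log_2(16) = 4. Since c=4 = 4, Case 2 applies: T(n) = Θ(n^log_b(a) · log n) = O(n^4 log n).

Answer: O(n^4 log n) - Case 2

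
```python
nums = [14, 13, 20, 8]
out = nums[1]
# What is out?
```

Trace:
`nums = [14, 13, 20, 8]` → nums = [14, 13, 20, 8]
`out = nums[1]` → out = 13
So out = 13

Answer: 13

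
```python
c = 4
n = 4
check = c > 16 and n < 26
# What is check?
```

Trace:
`c = 4` → c = 4
`n = 4` → n = 4
`check = c > 16 and n < 26` → check = False
So check = False

Answer: False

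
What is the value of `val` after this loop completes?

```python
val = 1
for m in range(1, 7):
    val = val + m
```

Start at 1, add 1 through 6
`val` takes the values: 1 → 2 → 4 → 7 → 11 → 16 → 22

Answer: 22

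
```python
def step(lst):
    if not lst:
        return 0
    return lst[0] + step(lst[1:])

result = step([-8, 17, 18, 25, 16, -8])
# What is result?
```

(-8) + 17 + 18 + 25 + 16 + (-8) + 0 = 60

Answer: 60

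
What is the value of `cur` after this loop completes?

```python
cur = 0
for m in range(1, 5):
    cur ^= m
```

XOR of 1 to 4
`cur` takes the values: 0 → 1 → 3 → 0 → 4

Answer: 4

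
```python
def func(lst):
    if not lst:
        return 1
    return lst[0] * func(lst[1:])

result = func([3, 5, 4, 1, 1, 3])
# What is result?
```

Product over [3, 5, 4, 1, 1, 3] = 3 * 5 * 4 * 1 * 1 * 3 = 180

Answer: 180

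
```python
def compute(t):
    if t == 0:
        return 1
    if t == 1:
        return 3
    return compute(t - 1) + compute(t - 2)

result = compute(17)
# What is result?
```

Build up from base cases: compute(0)=1, compute(1)=3, compute(2)=4, compute(3)=7, compute(4)=11, compute(5)=18, compute(6)=29, ..., compute(17)=5778

Answer: 5778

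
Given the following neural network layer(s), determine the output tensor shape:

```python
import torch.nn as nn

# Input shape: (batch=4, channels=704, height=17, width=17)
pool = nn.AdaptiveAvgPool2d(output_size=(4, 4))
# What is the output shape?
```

Input: (4, 704, 17, 17) -> Output: (4, 704, 4, 4)

Answer: (4, 704, 4, 4)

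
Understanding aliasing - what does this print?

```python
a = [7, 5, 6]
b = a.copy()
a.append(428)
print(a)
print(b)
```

Key concept: list.copy() creates independent copy.
Step by step:
`a = [7, 5, 6]` → a = [7, 5, 6]
`b = a.copy()` → b = [7, 5, 6]
`a.append(428)` → a = [7, 5, 6, 428]
`print(a)` → prints [7, 5, 6, 428]
`print(b)` → prints [7, 5, 6]

Answer:
[7, 5, 6, 428]
[7, 5, 6]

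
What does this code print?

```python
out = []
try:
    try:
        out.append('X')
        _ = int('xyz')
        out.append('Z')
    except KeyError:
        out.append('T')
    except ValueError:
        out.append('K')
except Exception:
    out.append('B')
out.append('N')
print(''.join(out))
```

Execution trace: 'X' (inner try body) → 'K' (inner except ValueError) → 'N' (after the try/except). Output: XKN

Answer: XKN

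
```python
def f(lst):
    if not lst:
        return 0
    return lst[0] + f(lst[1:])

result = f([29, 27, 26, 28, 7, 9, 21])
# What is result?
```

29 + 27 + 26 + 28 + 7 + 9 + 21 + 0 = 147

Answer: 147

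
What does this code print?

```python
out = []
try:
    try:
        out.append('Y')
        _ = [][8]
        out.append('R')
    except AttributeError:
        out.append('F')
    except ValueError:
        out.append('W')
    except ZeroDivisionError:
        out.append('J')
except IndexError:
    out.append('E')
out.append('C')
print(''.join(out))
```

Execution trace: 'Y' (try body) → 'E' (outer except IndexError) → 'C' (after the try/except). Output: YEC

Answer: YEC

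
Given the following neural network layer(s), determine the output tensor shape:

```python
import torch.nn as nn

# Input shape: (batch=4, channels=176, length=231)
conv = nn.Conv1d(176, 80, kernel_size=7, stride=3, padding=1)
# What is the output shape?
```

Input: (4, 176, 231) -> Output: (4, 80, 76)

Answer: (4, 80, 76)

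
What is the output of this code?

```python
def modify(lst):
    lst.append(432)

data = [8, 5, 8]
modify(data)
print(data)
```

Key concept: function modifies passed list.
Step by step:
`data = [8, 5, 8]` → data = [8, 5, 8]
`modify(data)` → data = [8, 5, 8, 432]
`print(data)` → prints [8, 5, 8, 432]

Answer: [8, 5, 8, 432]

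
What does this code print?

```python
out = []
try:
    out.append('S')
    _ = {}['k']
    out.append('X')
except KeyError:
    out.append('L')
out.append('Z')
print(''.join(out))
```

Execution trace: 'S' (try body) → 'L' (except KeyError) → 'Z' (after the try/except). Output: SLZ

Answer: SLZ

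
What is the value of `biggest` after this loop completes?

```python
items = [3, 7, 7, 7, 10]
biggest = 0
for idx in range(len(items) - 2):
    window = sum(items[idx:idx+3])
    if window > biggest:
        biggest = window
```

Max sum of 3-element window in [3, 7, 7, 7, 10]
`biggest` takes the values: 0 → 17 → 21 → 24

Answer: 24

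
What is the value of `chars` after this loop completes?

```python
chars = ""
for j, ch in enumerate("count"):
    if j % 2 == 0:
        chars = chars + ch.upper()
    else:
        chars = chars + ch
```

Uppercase even positions in 'count'
`chars` takes the values: "" → "C" → "Co" → "CoU" → "CoUn" → "CoUnT"

Answer: "CoUnT"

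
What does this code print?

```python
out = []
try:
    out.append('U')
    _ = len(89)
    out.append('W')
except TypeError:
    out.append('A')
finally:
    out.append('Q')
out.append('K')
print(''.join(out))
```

Execution trace: 'U' (try body) → 'A' (except TypeError) → 'Q' (finally) → 'K' (after the try/except). Output: UAQK

Answer: UAQK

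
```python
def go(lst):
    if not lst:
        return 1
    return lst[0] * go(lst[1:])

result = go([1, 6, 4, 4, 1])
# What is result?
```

Product over [1, 6, 4, 4, 1] = 1 * 6 * 4 * 4 * 1 = 96

Answer: 96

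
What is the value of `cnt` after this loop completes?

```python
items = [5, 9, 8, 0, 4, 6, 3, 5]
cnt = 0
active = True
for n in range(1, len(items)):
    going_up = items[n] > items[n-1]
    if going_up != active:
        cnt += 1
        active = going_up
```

Count direction changes in [5, 9, 8, 0, 4, 6, 3, 5]
`cnt` takes the values: 0 → 1 → 2 → 3 → 4

Answer: 4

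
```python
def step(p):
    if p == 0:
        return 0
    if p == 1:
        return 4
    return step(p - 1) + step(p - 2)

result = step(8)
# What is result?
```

Build up from base cases: step(0)=0, step(1)=4, step(2)=4, step(3)=8, step(4)=12, step(5)=20, step(6)=32, ..., step(8)=84

Answer: 84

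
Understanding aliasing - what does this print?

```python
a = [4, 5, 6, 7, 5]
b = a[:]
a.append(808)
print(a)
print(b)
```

Key concept: slice [:] creates copy.
Step by step:
`a = [4, 5, 6, 7, 5]` → a = [4, 5, 6, 7, 5]
`b = a[:]` → b = [4, 5, 6, 7, 5]
`a.append(808)` → a = [4, 5, 6, 7, 5, 808]
`print(a)` → prints [4, 5, 6, 7, 5, 808]
`print(b)` → prints [4, 5, 6, 7, 5]

Answer:
[4, 5, 6, 7, 5, 808]
[4, 5, 6, 7, 5]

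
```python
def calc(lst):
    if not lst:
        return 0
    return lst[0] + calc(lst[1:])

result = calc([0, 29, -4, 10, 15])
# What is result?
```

0 + 29 + (-4) + 10 + 15 + 0 = 50

Answer: 50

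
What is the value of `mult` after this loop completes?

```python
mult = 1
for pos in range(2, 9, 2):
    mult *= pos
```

Product of even numbers 2 to 8
`mult` takes the values: 1 → 2 → 8 → 48 → 384

Answer: 384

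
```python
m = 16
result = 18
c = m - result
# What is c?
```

Trace:
`m = 16` → m = 16
`result = 18` → result = 18
`c = m - result` → c = -2
So c = -2

Answer: -2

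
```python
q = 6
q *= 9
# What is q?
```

Trace:
`q = 6` → q = 6
`q *= 9` → q = 54
So q = 54

Answer: 54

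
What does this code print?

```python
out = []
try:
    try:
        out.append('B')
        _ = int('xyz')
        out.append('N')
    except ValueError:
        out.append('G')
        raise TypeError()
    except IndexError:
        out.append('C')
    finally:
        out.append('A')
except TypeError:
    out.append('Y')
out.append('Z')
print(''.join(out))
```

Execution trace: 'B' (inner try body) → 'G' (inner except ValueError) → 'A' (inner finally) → 'Y' (outer except TypeError) → 'Z' (after the try/except). Output: BGAYZ

Answer: BGAYZ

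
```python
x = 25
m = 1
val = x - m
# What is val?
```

Trace:
`x = 25` → x = 25
`m = 1` → m = 1
`val = x - m` → val = 24
So val = 24

Answer: 24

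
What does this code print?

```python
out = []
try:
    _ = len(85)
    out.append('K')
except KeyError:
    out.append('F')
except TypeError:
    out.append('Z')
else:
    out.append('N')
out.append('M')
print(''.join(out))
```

Execution trace: 'Z' (except TypeError) → 'M' (after the try/except). Output: ZM

Answer: ZM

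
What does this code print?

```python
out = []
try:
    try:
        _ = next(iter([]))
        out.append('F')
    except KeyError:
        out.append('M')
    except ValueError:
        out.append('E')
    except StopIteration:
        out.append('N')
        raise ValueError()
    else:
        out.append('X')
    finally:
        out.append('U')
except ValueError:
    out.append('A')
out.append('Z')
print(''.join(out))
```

Execution trace: 'N' (inner except StopIteration) → 'U' (inner finally) → 'A' (outer except ValueError) → 'Z' (after the try/except). Output: NUAZ

Answer: NUAZ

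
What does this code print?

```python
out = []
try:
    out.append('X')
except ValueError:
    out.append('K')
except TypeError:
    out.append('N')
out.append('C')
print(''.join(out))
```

Execution trace: 'X' (try body, no exception) → 'C' (after the try/except). Output: XC

Answer: XC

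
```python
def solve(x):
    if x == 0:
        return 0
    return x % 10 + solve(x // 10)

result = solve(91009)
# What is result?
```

Sum of digits of 91009: 9 + 0 + 0 + 1 + 9 = 19

Answer: 19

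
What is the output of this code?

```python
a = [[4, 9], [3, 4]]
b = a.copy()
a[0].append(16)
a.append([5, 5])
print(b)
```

Key concept: shallow copy with nested lists.
Step by step:
`a = [[4, 9], [3, 4]]` → a = [[4, 9], [3, 4]]
`b = a.copy()` → b = [[4, 9], [3, 4]]
`a[0].append(16)` → a = [[4, 9, 16], [3, 4]]; b = [[4, 9, 16], [3, 4]]
`a.append([5, 5])` → a = [[4, 9, 16], [3, 4], [5, 5]]
`print(b)` → prints [[4, 9, 16], [3, 4]]

Answer: [[4, 9, 16], [3, 4]]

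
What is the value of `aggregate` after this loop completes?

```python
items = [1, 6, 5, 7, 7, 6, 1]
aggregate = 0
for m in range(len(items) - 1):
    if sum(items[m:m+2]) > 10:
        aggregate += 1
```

Count windows with sum > 10
`aggregate` takes the values: 0 → 1 → 2 → 3 → 4

Answer: 4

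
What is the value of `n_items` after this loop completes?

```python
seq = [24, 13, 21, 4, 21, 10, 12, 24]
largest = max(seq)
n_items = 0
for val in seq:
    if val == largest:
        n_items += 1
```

Count of max value 24 in [24, 13, 21, 4, 21, 10, 12, 24]
`n_items` takes the values: 0 → 1 → 2

Answer: 2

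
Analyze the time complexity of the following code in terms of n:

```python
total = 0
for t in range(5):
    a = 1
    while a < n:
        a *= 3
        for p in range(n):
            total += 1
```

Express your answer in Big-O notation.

Each loop level contributes: 1 × log n × n. Multiplying the contributions gives O(n log n).

Answer: O(n log n)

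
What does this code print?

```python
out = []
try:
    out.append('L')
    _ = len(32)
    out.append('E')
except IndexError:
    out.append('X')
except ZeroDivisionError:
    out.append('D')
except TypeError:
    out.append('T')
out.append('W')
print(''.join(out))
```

Execution trace: 'L' (try body) → 'T' (except TypeError) → 'W' (after the try/except). Output: LTW

Answer: LTW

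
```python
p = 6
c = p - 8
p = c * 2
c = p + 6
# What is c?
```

Trace:
`p = 6` → p = 6
`c = p - 8` → c = -2
`p = c * 2` → p = -4
`c = p + 6` → c = 2
So c = 2

Answer: 2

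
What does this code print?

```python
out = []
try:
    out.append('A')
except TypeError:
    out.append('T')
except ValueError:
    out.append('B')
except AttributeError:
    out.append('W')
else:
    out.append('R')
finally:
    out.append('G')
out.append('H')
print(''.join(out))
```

Execution trace: 'A' (try body, no exception) → 'R' (else) → 'G' (finally) → 'H' (after the try/except). Output: ARGH

Answer: ARGH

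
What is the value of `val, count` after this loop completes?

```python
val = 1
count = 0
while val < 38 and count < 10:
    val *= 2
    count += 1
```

Double until >= 38 or 10 iterations
`val, count` takes the values: (1, 0) → (2, 0) → (2, 1) → (4, 1) → (4, 2) → (8, 2) → (8, 3) → (16, 3) → (16, 4) → (32, 4) → (32, 5) → (64, 5) → (64, 6)

Answer: 64, 6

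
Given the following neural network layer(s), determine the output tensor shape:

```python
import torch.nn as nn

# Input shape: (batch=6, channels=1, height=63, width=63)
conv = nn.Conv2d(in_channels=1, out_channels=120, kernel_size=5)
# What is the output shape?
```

Input: (6, 1, 63, 63) -> Output: (6, 120, 59, 59)

Answer: (6, 120, 59, 59)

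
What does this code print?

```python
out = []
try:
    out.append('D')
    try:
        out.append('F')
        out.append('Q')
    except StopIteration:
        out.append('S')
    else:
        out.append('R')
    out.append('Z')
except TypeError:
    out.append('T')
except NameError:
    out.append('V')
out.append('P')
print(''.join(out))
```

Execution trace: 'D' (try body) → 'F' (inner try body) → 'Q' (inner try body, no exception) → 'R' (inner else) → 'Z' (try body, no exception) → 'P' (after the try/except). Output: DFQRZP

Answer: DFQRZP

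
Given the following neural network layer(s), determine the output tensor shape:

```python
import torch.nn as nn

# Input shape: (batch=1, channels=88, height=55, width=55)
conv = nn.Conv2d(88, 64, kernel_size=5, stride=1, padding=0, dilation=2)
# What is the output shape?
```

Input: (1, 88, 55, 55) -> Output: (1, 64, 47, 47)

Answer: (1, 64, 47, 47)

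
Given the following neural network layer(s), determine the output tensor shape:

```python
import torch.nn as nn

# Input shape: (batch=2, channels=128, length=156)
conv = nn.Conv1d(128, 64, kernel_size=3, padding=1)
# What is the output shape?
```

Input: (2, 128, 156) -> Output: (2, 64, 156)

Answer: (2, 64, 156)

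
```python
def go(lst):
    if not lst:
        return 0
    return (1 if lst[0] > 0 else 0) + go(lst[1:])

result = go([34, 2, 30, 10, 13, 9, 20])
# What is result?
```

Count of positive elements in [34, 2, 30, 10, 13, 9, 20] = 7

Answer: 7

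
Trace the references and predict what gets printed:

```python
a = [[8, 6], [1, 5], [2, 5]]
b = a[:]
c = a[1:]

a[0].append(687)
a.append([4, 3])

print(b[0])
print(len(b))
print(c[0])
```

Key concept: slice with nested mutation.
Step by step:
`a = [[8, 6], [1, 5], [2, 5]]` → a = [[8, 6], [1, 5], [2, 5]]
`b = a[:]` → b = [[8, 6], [1, 5], [2, 5]]
`c = a[1:]` → c = [[1, 5], [2, 5]]
`a[0].append(687)` → a = [[8, 6, 687], [1, 5], [2, 5]]; b = [[8, 6, 687], [1, 5], [2, 5]]
`a.append([4, 3])` → a = [[8, 6, 687], [1, 5], [2, 5], [4, 3]]
`print(b[0])` → prints [8, 6, 687]
`print(len(b))` → prints 3
`print(c[0])` → prints [1, 5]

Answer:
[8, 6, 687]
3
[1, 5]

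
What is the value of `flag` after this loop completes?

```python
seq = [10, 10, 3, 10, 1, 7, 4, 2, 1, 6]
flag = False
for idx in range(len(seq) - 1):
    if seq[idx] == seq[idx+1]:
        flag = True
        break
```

Check consecutive duplicates in [10, 10, 3, 10, 1, 7, 4, 2, 1, 6]
`flag` takes the values: False → True

Answer: True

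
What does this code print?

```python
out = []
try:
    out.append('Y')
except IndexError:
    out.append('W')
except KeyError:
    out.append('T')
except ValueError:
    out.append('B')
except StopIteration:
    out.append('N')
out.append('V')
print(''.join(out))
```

Execution trace: 'Y' (try body, no exception) → 'V' (after the try/except). Output: YV

Answer: YV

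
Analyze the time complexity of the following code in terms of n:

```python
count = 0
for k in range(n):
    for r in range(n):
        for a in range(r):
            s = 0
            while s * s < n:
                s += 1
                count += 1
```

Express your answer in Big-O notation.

Each loop level contributes: n × n × n × √n. Multiplying the contributions gives O(n^3√n).

Answer: O(n^3√n)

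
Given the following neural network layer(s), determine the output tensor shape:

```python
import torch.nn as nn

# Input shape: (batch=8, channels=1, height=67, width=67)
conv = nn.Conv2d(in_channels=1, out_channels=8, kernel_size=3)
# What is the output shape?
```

Input: (8, 1, 67, 67) -> Output: (8, 8, 65, 65)

Answer: (8, 8, 65, 65)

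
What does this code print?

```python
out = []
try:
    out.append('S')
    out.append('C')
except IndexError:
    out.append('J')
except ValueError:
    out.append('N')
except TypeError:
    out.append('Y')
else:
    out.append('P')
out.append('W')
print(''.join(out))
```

Execution trace: 'S' (try body) → 'C' (try body, no exception) → 'P' (else) → 'W' (after the try/except). Output: SCPW

Answer: SCPW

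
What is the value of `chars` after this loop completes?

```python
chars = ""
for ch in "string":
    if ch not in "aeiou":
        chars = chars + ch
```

Remove vowels from 'string'
`chars` takes the values: "" → "s" → "st" → "str" → "strn" → "strng"

Answer: "strng"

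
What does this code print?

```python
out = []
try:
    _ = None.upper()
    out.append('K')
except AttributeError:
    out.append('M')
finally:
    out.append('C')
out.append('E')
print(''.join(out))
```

Execution trace: 'M' (except AttributeError) → 'C' (finally) → 'E' (after the try/except). Output: MCE

Answer: MCE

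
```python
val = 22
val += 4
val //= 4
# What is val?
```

Trace:
`val = 22` → val = 22
`val += 4` → val = 26
`val //= 4` → val = 6
So val = 6

Answer: 6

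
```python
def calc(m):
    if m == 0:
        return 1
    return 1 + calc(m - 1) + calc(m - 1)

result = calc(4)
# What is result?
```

calc(m) = 1 + 2·calc(m-1), calc(0)=1. Closed form: (1+1)·2^4 - 1 = 31.

Answer: 31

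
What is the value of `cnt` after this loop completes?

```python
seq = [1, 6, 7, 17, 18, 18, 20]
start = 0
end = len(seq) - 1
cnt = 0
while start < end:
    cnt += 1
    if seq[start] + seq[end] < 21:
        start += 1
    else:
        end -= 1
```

Steps to find pair summing to 21
`cnt` takes the values: 0 → 1 → 2 → 3 → 4 → 5 → 6

Answer: 6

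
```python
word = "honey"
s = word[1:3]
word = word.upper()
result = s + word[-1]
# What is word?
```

Trace:
`word = "honey"` → word = 'honey'
`s = word[1:3]` → s = 'on'
`word = word.upper()` → word = 'HONEY'
`result = s + word[-1]` → result = 'onY'
So word = 'HONEY'

Answer: 'HONEY'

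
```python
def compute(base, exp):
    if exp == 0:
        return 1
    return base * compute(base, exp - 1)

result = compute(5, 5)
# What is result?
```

compute(5, 5) = 5 * 5 * 5 * 5 * 5 = 3125

Answer: 3125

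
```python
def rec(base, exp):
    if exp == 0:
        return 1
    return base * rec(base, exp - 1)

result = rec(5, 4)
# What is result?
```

rec(5, 4) = 5 * 5 * 5 * 5 = 625

Answer: 625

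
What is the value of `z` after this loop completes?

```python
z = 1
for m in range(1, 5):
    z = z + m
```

Start at 1, add 1 through 4
`z` takes the values: 1 → 2 → 4 → 7 → 11

Answer: 11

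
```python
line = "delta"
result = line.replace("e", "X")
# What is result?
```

Trace:
`line = "delta"` → line = 'delta'
`result = line.replace("e", "X")` → result = 'dXlta'
So result = 'dXlta'

Answer: 'dXlta'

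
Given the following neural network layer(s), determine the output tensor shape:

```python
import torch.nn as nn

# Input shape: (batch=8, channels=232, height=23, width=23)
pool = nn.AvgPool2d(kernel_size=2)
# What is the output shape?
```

Input: (8, 232, 23, 23) -> Output: (8, 232, 11, 11)

Answer: (8, 232, 11, 11)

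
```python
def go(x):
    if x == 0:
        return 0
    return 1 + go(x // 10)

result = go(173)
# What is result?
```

Count of digits of 173: 3

Answer: 3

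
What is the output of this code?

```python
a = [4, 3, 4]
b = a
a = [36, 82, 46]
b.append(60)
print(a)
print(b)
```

Key concept: rebinding vs mutation: a is rebound to a new list, b still points at the original.
Step by step:
`a = [4, 3, 4]` → a = [4, 3, 4]
`b = a` → b = [4, 3, 4] (same object as a)
`a = [36, 82, 46]` → a = [36, 82, 46]
`b.append(60)` → b = [4, 3, 4, 60]
`print(a)` → prints [36, 82, 46]
`print(b)` → prints [4, 3, 4, 60]

Answer:
[36, 82, 46]
[4, 3, 4, 60]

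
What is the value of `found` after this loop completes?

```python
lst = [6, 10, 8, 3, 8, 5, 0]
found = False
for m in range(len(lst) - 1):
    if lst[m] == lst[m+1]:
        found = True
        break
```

Check consecutive duplicates in [6, 10, 8, 3, 8, 5, 0]
`found` takes the values: False

Answer: False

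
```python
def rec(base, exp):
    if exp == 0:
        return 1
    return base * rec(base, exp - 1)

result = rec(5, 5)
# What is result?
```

rec(5, 5) = 5 * 5 * 5 * 5 * 5 = 3125

Answer: 3125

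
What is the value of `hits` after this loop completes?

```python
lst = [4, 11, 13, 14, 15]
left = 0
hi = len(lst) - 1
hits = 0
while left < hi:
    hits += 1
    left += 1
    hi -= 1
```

Iterations until pointers meet (list length 5)
`hits` takes the values: 0 → 1 → 2

Answer: 2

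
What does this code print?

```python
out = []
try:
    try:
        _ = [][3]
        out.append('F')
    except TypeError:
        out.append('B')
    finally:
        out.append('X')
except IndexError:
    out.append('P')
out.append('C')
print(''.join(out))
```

Execution trace: 'X' (finally) → 'P' (outer except IndexError) → 'C' (after the try/except). Output: XPC

Answer: XPC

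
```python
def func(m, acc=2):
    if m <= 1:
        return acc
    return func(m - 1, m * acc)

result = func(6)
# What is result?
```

Accumulator trace (n, acc): (6, 2) -> (5, 12) -> (4, 60) -> (3, 240) -> (2, 720) -> (1, 1440) -> return 1440

Answer: 1440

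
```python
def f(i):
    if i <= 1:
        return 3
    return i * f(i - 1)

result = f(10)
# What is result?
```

f(10) = 10 * 9 * 8 * 7 * 6 * 5 * 4 * 3 * 2 * 3 = 10886400

Answer: 10886400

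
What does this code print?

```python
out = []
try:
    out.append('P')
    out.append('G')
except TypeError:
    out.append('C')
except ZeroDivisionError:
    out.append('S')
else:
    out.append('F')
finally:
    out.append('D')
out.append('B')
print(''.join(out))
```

Execution trace: 'P' (try body) → 'G' (try body, no exception) → 'F' (else) → 'D' (finally) → 'B' (after the try/except). Output: PGFDB

Answer: PGFDB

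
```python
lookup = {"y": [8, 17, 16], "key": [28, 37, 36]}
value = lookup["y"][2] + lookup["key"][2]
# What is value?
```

Trace:
`lookup = {"y": [8, 17, 16], "key": [28, 37, 36]}` → lookup = {'y': [8, 17, 16], 'key': [28, 37, 36]}
`value = lookup["y"][2] + lookup["key"][2]` → value = 52
So value = 52

Answer: 52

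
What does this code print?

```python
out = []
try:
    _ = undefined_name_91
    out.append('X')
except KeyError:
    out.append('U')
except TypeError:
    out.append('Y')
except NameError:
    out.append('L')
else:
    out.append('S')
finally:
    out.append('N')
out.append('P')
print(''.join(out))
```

Execution trace: 'L' (except NameError) → 'N' (finally) → 'P' (after the try/except). Output: LNP

Answer: LNP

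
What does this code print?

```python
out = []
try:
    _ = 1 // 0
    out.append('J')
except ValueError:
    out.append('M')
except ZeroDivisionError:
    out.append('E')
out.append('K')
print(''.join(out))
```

Execution trace: 'E' (except ZeroDivisionError) → 'K' (after the try/except). Output: EK

Answer: EK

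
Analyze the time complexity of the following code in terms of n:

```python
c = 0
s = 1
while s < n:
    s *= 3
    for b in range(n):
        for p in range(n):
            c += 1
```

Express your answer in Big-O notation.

Each loop level contributes: log n × n × n. Multiplying the contributions gives O(n^2 log n).

Answer: O(n^2 log n)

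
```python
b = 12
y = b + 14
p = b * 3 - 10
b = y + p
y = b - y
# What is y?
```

Trace:
`b = 12` → b = 12
`y = b + 14` → y = 26
`p = b * 3 - 10` → p = 26
`b = y + p` → b = 52
`y = b - y` → y = 26
So y = 26

Answer: 26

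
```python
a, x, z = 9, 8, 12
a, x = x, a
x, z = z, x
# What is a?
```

Trace:
`a, x, z = 9, 8, 12` → a = 9; x = 8; z = 12
`a, x = x, a` → a = 8; x = 9
`x, z = z, x` → x = 12; z = 9
So a = 8

Answer: 8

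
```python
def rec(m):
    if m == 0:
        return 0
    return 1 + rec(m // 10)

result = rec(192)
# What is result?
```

Count of digits of 192: 3

Answer: 3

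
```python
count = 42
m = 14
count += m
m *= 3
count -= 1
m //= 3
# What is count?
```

Trace:
`count = 42` → count = 42
`m = 14` → m = 14
`count += m` → count = 56
`m *= 3` → m = 42
`count -= 1` → count = 55
`m //= 3` → m = 14
So count = 55

Answer: 55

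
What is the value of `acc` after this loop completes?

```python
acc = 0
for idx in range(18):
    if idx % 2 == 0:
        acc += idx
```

Sum of even numbers 0 to 17
`acc` takes the values: 0 → 2 → 6 → 12 → 20 → 30 → 42 → 56 → 72

Answer: 72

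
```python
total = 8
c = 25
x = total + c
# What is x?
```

Trace:
`total = 8` → total = 8
`c = 25` → c = 25
`x = total + c` → x = 33
So x = 33

Answer: 33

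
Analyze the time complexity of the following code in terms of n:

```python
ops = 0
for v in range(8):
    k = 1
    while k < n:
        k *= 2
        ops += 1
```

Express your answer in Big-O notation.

Each loop level contributes: 1 × log n. Multiplying the contributions gives O(log n).

Answer: O(log n)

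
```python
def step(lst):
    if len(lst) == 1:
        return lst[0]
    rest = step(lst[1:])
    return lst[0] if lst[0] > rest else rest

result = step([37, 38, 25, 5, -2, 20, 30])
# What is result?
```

Recursive max over [37, 38, 25, 5, -2, 20, 30] = 38

Answer: 38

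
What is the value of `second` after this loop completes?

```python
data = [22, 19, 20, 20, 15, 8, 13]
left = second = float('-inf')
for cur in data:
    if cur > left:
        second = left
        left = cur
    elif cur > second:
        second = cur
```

Second largest (with repeats) in [22, 19, 20, 20, 15, 8, 13]
`second` takes the values: -inf → 19 → 20

Answer: 20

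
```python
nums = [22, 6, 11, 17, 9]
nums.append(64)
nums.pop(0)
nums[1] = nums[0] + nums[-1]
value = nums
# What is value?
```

Trace:
`nums = [22, 6, 11, 17, 9]` → nums = [22, 6, 11, 17, 9]
`nums.append(64)` → nums = [22, 6, 11, 17, 9, 64]
`nums.pop(0)` → nums = [6, 11, 17, 9, 64]
`nums[1] = nums[0] + nums[-1]` → nums = [6, 70, 17, 9, 64]
`value = nums` → value = [6, 70, 17, 9, 64]
So value = [6, 70, 17, 9, 64]

Answer: [6, 70, 17, 9, 64]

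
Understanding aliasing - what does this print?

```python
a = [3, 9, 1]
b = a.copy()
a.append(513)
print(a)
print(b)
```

Key concept: list.copy() creates independent copy.
Step by step:
`a = [3, 9, 1]` → a = [3, 9, 1]
`b = a.copy()` → b = [3, 9, 1]
`a.append(513)` → a = [3, 9, 1, 513]
`print(a)` → prints [3, 9, 1, 513]
`print(b)` → prints [3, 9, 1]

Answer:
[3, 9, 1, 513]
[3, 9, 1]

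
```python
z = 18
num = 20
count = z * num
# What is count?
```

Trace:
`z = 18` → z = 18
`num = 20` → num = 20
`count = z * num` → count = 360
So count = 360

Answer: 360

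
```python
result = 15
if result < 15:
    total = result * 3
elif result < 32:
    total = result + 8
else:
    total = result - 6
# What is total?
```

Trace:
`result = 15` → result = 15
`if result < 15: ...` → result < 15 is False, result < 32 is True → total = 23
So total = 23

Answer: 23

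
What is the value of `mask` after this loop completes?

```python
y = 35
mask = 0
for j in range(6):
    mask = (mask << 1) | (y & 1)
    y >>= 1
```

Reverse lowest 6 bits of 35
`mask` takes the values: 0 → 1 → 3 → 6 → 12 → 24 → 49

Answer: 49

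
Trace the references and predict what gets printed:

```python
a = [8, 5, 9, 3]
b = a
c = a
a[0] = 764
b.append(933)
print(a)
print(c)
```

Key concept: multiple aliases.
Step by step:
`a = [8, 5, 9, 3]` → a = [8, 5, 9, 3]
`b = a` → b = [8, 5, 9, 3] (same object as a)
`c = a` → c = [8, 5, 9, 3] (same object as a, b)
`a[0] = 764` → a = [764, 5, 9, 3] (same object as b, c); b = [764, 5, 9, 3] (same object as a, c); c = [764, 5, 9, 3] (same object as a, b)
`b.append(933)` → a = [764, 5, 9, 3, 933] (same object as b, c); b = [764, 5, 9, 3, 933] (same object as a, c); c = [764, 5, 9, 3, 933] (same object as a, b)
`print(a)` → prints [764, 5, 9, 3, 933]
`print(c)` → prints [764, 5, 9, 3, 933]

Answer:
[764, 5, 9, 3, 933]
[764, 5, 9, 3, 933]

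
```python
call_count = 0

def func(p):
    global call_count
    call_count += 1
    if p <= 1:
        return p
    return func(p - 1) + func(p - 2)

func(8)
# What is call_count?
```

Calls(p) = 1 + Calls(p-1) + Calls(p-2); Calls(0)=Calls(1)=1. For p=8 this gives 67.

Answer: 67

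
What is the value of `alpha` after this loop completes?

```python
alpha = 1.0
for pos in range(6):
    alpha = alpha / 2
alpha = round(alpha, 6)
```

Halving LR 6 times: 1 / 2^6
`alpha` takes the values: 1.0 → 0.5 → 0.25 → 0.125 → 0.0625 → 0.03125 → 0.015625

Answer: 0.015625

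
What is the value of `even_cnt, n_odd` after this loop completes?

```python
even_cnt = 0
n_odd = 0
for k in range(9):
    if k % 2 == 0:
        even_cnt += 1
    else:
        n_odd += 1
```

Count evens and odds in range(9)
`even_cnt, n_odd` takes the values: (0, 0) → (1, 0) → (1, 1) → (2, 1) → (2, 2) → (3, 2) → (3, 3) → (4, 3) → (4, 4) → (5, 4)

Answer: 5, 4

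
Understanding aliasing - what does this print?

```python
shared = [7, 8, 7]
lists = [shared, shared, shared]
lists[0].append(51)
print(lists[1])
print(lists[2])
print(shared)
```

Key concept: list of same reference.
Step by step:
`shared = [7, 8, 7]` → shared = [7, 8, 7]
`lists = [shared, shared, shared]` → lists = [[7, 8, 7], [7, 8, 7], [7, 8, 7]]
`lists[0].append(51)` → shared = [7, 8, 7, 51]; lists = [[7, 8, 7, 51], [7, 8, 7, 51], [7, 8, 7, 51]]
`print(lists[1])` → prints [7, 8, 7, 51]
`print(lists[2])` → prints [7, 8, 7, 51]
`print(shared)` → prints [7, 8, 7, 51]

Answer:
[7, 8, 7, 51]
[7, 8, 7, 51]
[7, 8, 7, 51]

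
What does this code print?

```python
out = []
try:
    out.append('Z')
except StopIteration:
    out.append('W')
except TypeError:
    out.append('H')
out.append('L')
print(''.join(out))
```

Execution trace: 'Z' (try body, no exception) → 'L' (after the try/except). Output: ZL

Answer: ZL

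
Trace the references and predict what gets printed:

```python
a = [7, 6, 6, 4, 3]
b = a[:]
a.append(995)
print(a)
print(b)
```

Key concept: slice [:] creates copy.
Step by step:
`a = [7, 6, 6, 4, 3]` → a = [7, 6, 6, 4, 3]
`b = a[:]` → b = [7, 6, 6, 4, 3]
`a.append(995)` → a = [7, 6, 6, 4, 3, 995]
`print(a)` → prints [7, 6, 6, 4, 3, 995]
`print(b)` → prints [7, 6, 6, 4, 3]

Answer:
[7, 6, 6, 4, 3, 995]
[7, 6, 6, 4, 3]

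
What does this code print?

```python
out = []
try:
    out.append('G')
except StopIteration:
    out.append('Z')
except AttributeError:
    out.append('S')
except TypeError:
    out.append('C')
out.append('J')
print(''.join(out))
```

Execution trace: 'G' (try body, no exception) → 'J' (after the try/except). Output: GJ

Answer: GJ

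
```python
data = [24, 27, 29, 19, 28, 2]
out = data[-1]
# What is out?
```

Trace:
`data = [24, 27, 29, 19, 28, 2]` → data = [24, 27, 29, 19, 28, 2]
`out = data[-1]` → out = 2
So out = 2

Answer: 2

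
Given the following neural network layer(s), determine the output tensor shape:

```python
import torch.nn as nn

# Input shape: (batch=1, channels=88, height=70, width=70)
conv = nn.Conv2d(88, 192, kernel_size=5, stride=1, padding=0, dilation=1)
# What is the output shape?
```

Input: (1, 88, 70, 70) -> Output: (1, 192, 66, 66)

Answer: (1, 192, 66, 66)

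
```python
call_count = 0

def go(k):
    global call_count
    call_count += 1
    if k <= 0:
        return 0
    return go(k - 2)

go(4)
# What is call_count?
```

Linear recursion stepping by 2: 3 calls from k=4 down to ≤0.

Answer: 3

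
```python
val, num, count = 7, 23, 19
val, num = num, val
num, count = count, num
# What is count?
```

Trace:
`val, num, count = 7, 23, 19` → val = 7; num = 23; count = 19
`val, num = num, val` → val = 23; num = 7
`num, count = count, num` → num = 19; count = 7
So count = 7

Answer: 7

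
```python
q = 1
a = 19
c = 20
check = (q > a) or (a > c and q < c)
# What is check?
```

Trace:
`q = 1` → q = 1
`a = 19` → a = 19
`c = 20` → c = 20
`check = (q > a) or (a > c and q < c)` → check = False
So check = False

Answer: False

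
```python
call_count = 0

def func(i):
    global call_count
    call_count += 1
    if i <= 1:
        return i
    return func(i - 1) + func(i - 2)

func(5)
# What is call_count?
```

Calls(i) = 1 + Calls(i-1) + Calls(i-2); Calls(0)=Calls(1)=1. For i=5 this gives 15.

Answer: 15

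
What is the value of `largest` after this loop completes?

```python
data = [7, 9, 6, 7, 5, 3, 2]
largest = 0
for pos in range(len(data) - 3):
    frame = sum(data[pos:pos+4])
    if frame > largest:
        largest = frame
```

Max sum of 4-element window in [7, 9, 6, 7, 5, 3, 2]
`largest` takes the values: 0 → 29

Answer: 29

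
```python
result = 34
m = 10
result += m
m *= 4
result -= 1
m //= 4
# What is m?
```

Trace:
`result = 34` → result = 34
`m = 10` → m = 10
`result += m` → result = 44
`m *= 4` → m = 40
`result -= 1` → result = 43
`m //= 4` → m = 10
So m = 10

Answer: 10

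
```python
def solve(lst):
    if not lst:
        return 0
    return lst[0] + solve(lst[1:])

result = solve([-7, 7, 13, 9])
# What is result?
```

(-7) + 7 + 13 + 9 + 0 = 22

Answer: 22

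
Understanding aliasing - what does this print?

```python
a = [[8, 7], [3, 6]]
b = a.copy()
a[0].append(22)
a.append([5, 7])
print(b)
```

Key concept: shallow copy with nested lists.
Step by step:
`a = [[8, 7], [3, 6]]` → a = [[8, 7], [3, 6]]
`b = a.copy()` → b = [[8, 7], [3, 6]]
`a[0].append(22)` → a = [[8, 7, 22], [3, 6]]; b = [[8, 7, 22], [3, 6]]
`a.append([5, 7])` → a = [[8, 7, 22], [3, 6], [5, 7]]
`print(b)` → prints [[8, 7, 22], [3, 6]]

Answer: [[8, 7, 22], [3, 6]]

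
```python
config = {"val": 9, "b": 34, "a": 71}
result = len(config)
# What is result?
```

Trace:
`config = {"val": 9, "b": 34, "a": 71}` → config = {'val': 9, 'b': 34, 'a': 71}
`result = len(config)` → result = 3
So result = 3

Answer: 3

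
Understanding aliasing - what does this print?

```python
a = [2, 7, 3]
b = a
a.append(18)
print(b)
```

Key concept: basic list aliasing.
Step by step:
`a = [2, 7, 3]` → a = [2, 7, 3]
`b = a` → b = [2, 7, 3] (same object as a)
`a.append(18)` → a = [2, 7, 3, 18] (same object as b); b = [2, 7, 3, 18] (same object as a)
`print(b)` → prints [2, 7, 3, 18]

Answer: [2, 7, 3, 18]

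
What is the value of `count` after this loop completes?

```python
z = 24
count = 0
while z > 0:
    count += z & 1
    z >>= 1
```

Count set bits in 24 (binary: 0b11000)
`count` takes the values: 0 → 1 → 2

Answer: 2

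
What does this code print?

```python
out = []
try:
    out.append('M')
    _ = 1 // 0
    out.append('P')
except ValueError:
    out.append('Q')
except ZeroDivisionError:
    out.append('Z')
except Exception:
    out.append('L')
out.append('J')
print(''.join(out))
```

Execution trace: 'M' (try body) → 'Z' (except ZeroDivisionError) → 'J' (after the try/except). Output: MZJ

Answer: MZJ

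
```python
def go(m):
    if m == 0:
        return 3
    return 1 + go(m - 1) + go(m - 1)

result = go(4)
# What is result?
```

go(m) = 1 + 2·go(m-1), go(0)=3. Closed form: (3+1)·2^4 - 1 = 63.

Answer: 63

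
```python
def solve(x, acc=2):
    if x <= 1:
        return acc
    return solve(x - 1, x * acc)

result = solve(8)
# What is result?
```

Accumulator trace (n, acc): (8, 2) -> (7, 16) -> (6, 112) -> (5, 672) -> (4, 3360) -> (3, 13440) -> (2, 40320) -> (1, 80640) -> return 80640

Answer: 80640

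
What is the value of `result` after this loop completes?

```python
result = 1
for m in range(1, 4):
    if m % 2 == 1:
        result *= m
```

Product of odd numbers 1 to 3
`result` takes the values: 1 → 3

Answer: 3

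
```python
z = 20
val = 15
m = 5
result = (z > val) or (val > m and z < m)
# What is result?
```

Trace:
`z = 20` → z = 20
`val = 15` → val = 15
`m = 5` → m = 5
`result = (z > val) or (val > m and z < m)` → result = True
So result = True

Answer: True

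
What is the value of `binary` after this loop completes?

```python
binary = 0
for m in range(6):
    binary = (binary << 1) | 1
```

Build 6 consecutive 1-bits: 0b111111
`binary` takes the values: 0 → 1 → 3 → 7 → 15 → 31 → 63

Answer: 63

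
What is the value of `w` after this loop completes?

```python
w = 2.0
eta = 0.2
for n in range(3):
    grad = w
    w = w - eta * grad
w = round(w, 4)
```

Gradient descent: w = 2.0 * (1 - 0.2)^3
`w` takes the values: 2.0 → 1.6 → 1.28 → 1.024

Answer: 1.024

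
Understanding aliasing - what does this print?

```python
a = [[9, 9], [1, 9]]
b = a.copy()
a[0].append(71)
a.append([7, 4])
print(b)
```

Key concept: shallow copy with nested lists.
Step by step:
`a = [[9, 9], [1, 9]]` → a = [[9, 9], [1, 9]]
`b = a.copy()` → b = [[9, 9], [1, 9]]
`a[0].append(71)` → a = [[9, 9, 71], [1, 9]]; b = [[9, 9, 71], [1, 9]]
`a.append([7, 4])` → a = [[9, 9, 71], [1, 9], [7, 4]]
`print(b)` → prints [[9, 9, 71], [1, 9]]

Answer: [[9, 9, 71], [1, 9]]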